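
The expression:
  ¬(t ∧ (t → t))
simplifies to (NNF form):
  ¬t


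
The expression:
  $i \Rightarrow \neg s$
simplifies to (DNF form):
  $\neg i \vee \neg s$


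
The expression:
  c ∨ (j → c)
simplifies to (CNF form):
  c ∨ ¬j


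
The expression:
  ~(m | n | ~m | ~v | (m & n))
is never true.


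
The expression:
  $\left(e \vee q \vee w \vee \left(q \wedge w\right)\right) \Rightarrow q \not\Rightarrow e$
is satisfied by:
  {q: True, e: False, w: False}
  {e: False, w: False, q: False}
  {q: True, w: True, e: False}


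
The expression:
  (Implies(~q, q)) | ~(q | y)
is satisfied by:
  {q: True, y: False}
  {y: False, q: False}
  {y: True, q: True}


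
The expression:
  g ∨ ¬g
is always true.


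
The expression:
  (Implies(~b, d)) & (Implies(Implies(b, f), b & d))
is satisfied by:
  {d: True, b: True, f: False}
  {b: True, f: False, d: False}
  {f: True, d: True, b: True}


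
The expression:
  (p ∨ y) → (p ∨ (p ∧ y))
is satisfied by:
  {p: True, y: False}
  {y: False, p: False}
  {y: True, p: True}


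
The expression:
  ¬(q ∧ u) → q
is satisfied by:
  {q: True}


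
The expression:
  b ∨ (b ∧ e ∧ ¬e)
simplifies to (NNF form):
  b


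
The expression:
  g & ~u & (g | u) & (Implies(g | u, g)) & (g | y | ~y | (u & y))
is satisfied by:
  {g: True, u: False}


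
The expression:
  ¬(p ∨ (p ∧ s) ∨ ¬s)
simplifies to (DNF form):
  s ∧ ¬p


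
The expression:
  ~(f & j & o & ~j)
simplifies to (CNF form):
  True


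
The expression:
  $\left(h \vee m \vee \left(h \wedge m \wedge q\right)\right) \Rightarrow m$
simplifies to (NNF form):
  $m \vee \neg h$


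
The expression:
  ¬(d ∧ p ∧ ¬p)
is always true.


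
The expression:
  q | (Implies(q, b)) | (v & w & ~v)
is always true.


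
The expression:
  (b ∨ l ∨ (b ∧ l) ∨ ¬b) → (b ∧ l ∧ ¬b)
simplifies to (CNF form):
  False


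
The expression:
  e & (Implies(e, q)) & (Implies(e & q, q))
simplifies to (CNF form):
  e & q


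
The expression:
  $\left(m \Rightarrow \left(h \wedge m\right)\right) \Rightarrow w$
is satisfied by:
  {m: True, w: True, h: False}
  {w: True, h: False, m: False}
  {m: True, w: True, h: True}
  {w: True, h: True, m: False}
  {m: True, h: False, w: False}


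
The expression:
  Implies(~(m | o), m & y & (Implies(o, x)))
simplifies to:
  m | o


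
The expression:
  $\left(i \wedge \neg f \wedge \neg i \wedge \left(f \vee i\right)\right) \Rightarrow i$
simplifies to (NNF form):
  $\text{True}$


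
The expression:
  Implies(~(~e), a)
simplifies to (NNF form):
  a | ~e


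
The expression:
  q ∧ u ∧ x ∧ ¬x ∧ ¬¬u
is never true.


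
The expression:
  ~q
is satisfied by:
  {q: False}


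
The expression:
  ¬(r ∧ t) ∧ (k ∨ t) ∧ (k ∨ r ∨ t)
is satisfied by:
  {k: True, t: False, r: False}
  {r: True, k: True, t: False}
  {t: True, k: True, r: False}
  {t: True, k: False, r: False}


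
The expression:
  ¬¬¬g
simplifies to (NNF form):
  ¬g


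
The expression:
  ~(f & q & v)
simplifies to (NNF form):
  ~f | ~q | ~v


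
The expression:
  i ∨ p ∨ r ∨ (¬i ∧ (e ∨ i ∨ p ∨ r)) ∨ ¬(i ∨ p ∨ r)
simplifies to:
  True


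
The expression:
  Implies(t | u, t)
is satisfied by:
  {t: True, u: False}
  {u: False, t: False}
  {u: True, t: True}


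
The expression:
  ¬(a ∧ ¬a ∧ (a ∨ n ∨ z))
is always true.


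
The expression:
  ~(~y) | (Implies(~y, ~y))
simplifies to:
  True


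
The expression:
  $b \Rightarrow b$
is always true.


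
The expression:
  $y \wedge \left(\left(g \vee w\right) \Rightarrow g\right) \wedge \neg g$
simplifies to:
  $y \wedge \neg g \wedge \neg w$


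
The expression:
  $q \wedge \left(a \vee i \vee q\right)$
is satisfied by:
  {q: True}


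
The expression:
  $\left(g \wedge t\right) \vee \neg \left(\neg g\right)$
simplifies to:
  $g$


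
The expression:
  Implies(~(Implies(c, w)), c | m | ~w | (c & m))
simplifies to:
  True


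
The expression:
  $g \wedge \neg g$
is never true.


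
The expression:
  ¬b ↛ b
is always true.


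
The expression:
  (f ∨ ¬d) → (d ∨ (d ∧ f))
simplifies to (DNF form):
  d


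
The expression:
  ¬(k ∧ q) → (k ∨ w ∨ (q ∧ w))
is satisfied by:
  {k: True, w: True}
  {k: True, w: False}
  {w: True, k: False}


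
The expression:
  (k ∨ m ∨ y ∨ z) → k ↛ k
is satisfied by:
  {y: False, z: False, k: False, m: False}


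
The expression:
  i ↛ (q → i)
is never true.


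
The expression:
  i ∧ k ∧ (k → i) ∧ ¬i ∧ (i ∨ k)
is never true.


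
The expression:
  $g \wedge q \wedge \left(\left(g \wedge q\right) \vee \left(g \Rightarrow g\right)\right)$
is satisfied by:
  {g: True, q: True}


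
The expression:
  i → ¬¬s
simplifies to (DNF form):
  s ∨ ¬i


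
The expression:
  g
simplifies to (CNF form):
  g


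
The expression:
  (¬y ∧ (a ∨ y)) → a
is always true.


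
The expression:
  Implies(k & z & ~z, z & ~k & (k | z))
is always true.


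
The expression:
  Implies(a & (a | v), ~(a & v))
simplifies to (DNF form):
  ~a | ~v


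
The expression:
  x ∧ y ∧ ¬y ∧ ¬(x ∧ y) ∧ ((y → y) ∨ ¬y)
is never true.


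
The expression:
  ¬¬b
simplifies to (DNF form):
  b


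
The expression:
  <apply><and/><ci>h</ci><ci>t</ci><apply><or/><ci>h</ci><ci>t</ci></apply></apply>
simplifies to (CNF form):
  <apply><and/><ci>h</ci><ci>t</ci></apply>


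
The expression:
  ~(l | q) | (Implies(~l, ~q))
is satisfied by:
  {l: True, q: False}
  {q: False, l: False}
  {q: True, l: True}


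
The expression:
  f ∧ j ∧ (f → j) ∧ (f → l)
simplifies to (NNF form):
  f ∧ j ∧ l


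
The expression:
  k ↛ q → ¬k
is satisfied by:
  {q: True, k: False}
  {k: False, q: False}
  {k: True, q: True}


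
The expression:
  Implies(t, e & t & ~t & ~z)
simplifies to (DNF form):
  ~t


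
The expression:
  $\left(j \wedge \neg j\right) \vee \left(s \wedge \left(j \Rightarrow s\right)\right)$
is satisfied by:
  {s: True}


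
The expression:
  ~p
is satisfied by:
  {p: False}


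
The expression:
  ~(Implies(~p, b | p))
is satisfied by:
  {p: False, b: False}


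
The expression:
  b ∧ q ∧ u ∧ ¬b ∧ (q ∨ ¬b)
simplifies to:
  False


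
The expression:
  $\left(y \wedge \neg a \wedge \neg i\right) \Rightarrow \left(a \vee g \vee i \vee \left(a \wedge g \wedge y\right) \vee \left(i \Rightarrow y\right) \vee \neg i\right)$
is always true.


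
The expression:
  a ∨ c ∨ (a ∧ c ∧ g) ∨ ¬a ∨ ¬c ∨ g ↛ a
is always true.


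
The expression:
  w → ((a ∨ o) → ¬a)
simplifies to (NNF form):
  ¬a ∨ ¬w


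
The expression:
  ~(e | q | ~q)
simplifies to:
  False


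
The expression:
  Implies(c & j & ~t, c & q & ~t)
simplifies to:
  q | t | ~c | ~j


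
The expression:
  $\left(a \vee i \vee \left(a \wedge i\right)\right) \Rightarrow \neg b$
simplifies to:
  $\left(\neg a \wedge \neg i\right) \vee \neg b$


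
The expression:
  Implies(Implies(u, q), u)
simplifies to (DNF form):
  u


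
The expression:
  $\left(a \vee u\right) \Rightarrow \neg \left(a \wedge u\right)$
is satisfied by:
  {u: False, a: False}
  {a: True, u: False}
  {u: True, a: False}


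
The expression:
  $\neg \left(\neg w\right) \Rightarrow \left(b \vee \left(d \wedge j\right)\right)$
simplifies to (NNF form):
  $b \vee \left(d \wedge j\right) \vee \neg w$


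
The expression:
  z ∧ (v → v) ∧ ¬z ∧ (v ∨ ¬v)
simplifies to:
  False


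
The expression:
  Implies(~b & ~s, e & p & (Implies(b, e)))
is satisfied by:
  {s: True, b: True, p: True, e: True}
  {s: True, b: True, p: True, e: False}
  {s: True, b: True, e: True, p: False}
  {s: True, b: True, e: False, p: False}
  {s: True, p: True, e: True, b: False}
  {s: True, p: True, e: False, b: False}
  {s: True, p: False, e: True, b: False}
  {s: True, p: False, e: False, b: False}
  {b: True, p: True, e: True, s: False}
  {b: True, p: True, e: False, s: False}
  {b: True, e: True, p: False, s: False}
  {b: True, e: False, p: False, s: False}
  {p: True, e: True, b: False, s: False}


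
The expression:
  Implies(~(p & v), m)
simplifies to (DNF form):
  m | (p & v)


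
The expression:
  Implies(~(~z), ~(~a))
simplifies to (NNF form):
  a | ~z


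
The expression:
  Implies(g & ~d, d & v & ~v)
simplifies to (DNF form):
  d | ~g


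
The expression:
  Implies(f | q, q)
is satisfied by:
  {q: True, f: False}
  {f: False, q: False}
  {f: True, q: True}


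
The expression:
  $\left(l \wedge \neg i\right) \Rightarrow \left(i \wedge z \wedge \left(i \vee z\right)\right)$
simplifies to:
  $i \vee \neg l$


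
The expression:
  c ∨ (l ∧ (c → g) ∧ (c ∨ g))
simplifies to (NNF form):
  c ∨ (g ∧ l)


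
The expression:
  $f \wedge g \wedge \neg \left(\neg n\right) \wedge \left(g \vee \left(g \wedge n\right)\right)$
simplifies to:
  $f \wedge g \wedge n$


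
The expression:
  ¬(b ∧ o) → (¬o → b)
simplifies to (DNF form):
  b ∨ o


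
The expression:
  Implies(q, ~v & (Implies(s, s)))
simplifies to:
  ~q | ~v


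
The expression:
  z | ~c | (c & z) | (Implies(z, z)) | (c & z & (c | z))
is always true.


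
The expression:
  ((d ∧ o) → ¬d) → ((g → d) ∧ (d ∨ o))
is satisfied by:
  {d: True, o: True, g: False}
  {d: True, g: False, o: False}
  {d: True, o: True, g: True}
  {d: True, g: True, o: False}
  {o: True, g: False, d: False}


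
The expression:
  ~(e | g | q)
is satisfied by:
  {q: False, e: False, g: False}


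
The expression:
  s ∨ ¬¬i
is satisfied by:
  {i: True, s: True}
  {i: True, s: False}
  {s: True, i: False}


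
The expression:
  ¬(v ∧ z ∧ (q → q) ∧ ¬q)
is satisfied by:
  {q: True, v: False, z: False}
  {v: False, z: False, q: False}
  {q: True, z: True, v: False}
  {z: True, v: False, q: False}
  {q: True, v: True, z: False}
  {v: True, q: False, z: False}
  {q: True, z: True, v: True}


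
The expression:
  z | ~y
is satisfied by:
  {z: True, y: False}
  {y: False, z: False}
  {y: True, z: True}


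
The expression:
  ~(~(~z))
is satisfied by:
  {z: False}


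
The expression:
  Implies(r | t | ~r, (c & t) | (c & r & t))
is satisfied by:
  {t: True, c: True}


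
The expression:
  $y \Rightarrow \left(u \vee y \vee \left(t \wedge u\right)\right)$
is always true.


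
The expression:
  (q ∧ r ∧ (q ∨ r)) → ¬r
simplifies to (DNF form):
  ¬q ∨ ¬r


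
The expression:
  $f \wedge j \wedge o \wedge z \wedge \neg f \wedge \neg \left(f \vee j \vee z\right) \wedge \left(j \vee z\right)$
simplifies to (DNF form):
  $\text{False}$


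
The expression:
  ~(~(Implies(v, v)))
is always true.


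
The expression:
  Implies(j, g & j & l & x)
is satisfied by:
  {x: True, g: True, l: True, j: False}
  {x: True, g: True, l: False, j: False}
  {x: True, l: True, g: False, j: False}
  {x: True, l: False, g: False, j: False}
  {g: True, l: True, x: False, j: False}
  {g: True, l: False, x: False, j: False}
  {l: True, x: False, g: False, j: False}
  {l: False, x: False, g: False, j: False}
  {j: True, x: True, g: True, l: True}


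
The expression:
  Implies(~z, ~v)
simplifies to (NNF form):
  z | ~v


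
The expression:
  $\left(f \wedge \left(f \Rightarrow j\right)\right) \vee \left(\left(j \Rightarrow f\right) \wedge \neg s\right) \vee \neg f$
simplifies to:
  $j \vee \neg f \vee \neg s$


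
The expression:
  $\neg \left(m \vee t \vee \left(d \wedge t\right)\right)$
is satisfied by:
  {t: False, m: False}


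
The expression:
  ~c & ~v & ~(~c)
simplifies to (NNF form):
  False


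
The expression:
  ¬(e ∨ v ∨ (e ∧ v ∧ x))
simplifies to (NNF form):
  ¬e ∧ ¬v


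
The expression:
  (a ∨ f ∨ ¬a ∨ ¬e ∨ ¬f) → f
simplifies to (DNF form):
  f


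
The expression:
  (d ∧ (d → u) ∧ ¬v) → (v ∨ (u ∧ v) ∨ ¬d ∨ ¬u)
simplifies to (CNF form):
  v ∨ ¬d ∨ ¬u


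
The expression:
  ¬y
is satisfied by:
  {y: False}


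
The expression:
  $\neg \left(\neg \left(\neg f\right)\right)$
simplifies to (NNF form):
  $\neg f$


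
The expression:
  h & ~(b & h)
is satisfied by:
  {h: True, b: False}


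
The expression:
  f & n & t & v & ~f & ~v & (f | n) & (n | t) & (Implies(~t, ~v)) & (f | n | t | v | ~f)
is never true.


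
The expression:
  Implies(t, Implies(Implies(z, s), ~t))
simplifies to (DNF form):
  ~t | (z & ~s)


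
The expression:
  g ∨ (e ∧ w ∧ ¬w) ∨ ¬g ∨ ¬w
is always true.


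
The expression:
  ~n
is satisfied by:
  {n: False}


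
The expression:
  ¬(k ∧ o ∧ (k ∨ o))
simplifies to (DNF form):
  ¬k ∨ ¬o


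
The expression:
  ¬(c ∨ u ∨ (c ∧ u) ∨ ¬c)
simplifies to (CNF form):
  False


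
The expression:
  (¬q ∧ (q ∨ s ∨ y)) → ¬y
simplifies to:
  q ∨ ¬y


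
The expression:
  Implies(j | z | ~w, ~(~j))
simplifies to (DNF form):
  j | (w & ~z)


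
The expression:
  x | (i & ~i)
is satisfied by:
  {x: True}


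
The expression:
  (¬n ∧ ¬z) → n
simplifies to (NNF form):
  n ∨ z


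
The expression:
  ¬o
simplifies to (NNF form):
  ¬o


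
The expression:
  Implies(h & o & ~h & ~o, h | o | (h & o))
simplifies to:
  True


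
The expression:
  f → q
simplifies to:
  q ∨ ¬f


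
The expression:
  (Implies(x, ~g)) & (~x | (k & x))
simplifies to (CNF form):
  (k | ~x) & (~g | ~x)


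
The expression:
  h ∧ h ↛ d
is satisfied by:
  {h: True, d: False}


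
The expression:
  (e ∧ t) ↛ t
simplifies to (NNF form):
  False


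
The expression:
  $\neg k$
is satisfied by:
  {k: False}


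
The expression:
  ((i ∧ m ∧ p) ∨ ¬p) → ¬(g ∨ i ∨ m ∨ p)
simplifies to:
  (p ∨ ¬g) ∧ (p ∨ ¬i) ∧ (p ∨ ¬m) ∧ (¬i ∨ ¬m)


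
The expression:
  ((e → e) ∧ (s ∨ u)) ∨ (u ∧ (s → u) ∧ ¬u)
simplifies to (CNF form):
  s ∨ u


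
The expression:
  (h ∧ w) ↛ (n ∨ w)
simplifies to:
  False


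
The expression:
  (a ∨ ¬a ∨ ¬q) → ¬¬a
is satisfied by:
  {a: True}


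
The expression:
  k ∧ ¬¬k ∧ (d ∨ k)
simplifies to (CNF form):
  k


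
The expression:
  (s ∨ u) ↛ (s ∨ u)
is never true.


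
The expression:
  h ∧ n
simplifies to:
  h ∧ n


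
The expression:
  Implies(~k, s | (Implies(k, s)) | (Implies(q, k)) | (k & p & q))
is always true.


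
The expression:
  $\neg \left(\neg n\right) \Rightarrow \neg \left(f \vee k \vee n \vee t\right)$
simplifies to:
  $\neg n$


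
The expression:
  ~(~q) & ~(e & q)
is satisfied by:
  {q: True, e: False}


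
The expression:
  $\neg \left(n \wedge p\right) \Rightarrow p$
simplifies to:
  $p$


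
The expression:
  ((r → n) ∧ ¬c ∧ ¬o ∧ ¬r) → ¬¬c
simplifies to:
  c ∨ o ∨ r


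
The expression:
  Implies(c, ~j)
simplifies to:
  ~c | ~j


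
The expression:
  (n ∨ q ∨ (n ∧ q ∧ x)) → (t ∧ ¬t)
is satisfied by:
  {n: False, q: False}


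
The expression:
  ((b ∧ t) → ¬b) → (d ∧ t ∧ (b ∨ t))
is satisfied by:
  {t: True, b: True, d: True}
  {t: True, b: True, d: False}
  {t: True, d: True, b: False}


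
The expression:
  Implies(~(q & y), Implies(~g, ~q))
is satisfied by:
  {y: True, g: True, q: False}
  {y: True, g: False, q: False}
  {g: True, y: False, q: False}
  {y: False, g: False, q: False}
  {y: True, q: True, g: True}
  {y: True, q: True, g: False}
  {q: True, g: True, y: False}


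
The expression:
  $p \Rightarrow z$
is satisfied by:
  {z: True, p: False}
  {p: False, z: False}
  {p: True, z: True}


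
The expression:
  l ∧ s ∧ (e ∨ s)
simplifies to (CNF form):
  l ∧ s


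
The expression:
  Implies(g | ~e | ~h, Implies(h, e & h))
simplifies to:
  e | ~h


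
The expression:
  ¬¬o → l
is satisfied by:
  {l: True, o: False}
  {o: False, l: False}
  {o: True, l: True}


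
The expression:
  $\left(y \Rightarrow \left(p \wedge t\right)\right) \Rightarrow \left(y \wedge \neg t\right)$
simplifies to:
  $y \wedge \left(\neg p \vee \neg t\right)$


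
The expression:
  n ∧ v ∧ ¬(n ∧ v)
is never true.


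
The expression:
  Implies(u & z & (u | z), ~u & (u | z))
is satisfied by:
  {u: False, z: False}
  {z: True, u: False}
  {u: True, z: False}


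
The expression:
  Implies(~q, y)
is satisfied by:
  {y: True, q: True}
  {y: True, q: False}
  {q: True, y: False}


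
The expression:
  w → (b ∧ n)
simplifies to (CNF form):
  (b ∨ ¬w) ∧ (n ∨ ¬w)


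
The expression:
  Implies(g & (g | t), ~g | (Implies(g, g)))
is always true.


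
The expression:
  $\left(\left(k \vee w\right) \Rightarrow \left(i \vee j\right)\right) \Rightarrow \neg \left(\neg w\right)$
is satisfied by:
  {w: True, k: True, i: False, j: False}
  {w: True, i: False, k: False, j: False}
  {j: True, w: True, k: True, i: False}
  {j: True, w: True, i: False, k: False}
  {w: True, k: True, i: True, j: False}
  {w: True, i: True, k: False, j: False}
  {w: True, j: True, i: True, k: True}
  {w: True, j: True, i: True, k: False}
  {k: True, j: False, i: False, w: False}


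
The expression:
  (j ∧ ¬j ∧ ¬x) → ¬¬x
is always true.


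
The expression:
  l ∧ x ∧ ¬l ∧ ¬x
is never true.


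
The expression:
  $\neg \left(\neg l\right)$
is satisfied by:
  {l: True}


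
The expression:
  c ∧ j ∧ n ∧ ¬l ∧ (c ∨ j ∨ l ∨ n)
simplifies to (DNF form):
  c ∧ j ∧ n ∧ ¬l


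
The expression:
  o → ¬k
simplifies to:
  ¬k ∨ ¬o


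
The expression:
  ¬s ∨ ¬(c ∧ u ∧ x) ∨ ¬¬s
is always true.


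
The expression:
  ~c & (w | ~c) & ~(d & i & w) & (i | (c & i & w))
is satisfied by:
  {i: True, w: False, d: False, c: False}
  {i: True, d: True, w: False, c: False}
  {i: True, w: True, d: False, c: False}


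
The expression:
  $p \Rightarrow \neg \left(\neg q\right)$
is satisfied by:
  {q: True, p: False}
  {p: False, q: False}
  {p: True, q: True}


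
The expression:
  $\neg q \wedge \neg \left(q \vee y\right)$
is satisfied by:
  {q: False, y: False}


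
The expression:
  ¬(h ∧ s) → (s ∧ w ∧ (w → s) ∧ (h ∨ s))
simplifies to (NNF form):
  s ∧ (h ∨ w)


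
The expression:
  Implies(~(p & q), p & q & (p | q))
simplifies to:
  p & q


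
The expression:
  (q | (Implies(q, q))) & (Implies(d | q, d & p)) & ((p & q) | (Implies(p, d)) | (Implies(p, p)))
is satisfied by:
  {p: True, q: False, d: False}
  {q: False, d: False, p: False}
  {d: True, p: True, q: False}
  {d: True, q: True, p: True}


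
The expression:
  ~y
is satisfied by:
  {y: False}


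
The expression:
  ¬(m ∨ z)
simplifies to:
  ¬m ∧ ¬z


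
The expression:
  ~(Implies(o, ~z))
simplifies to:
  o & z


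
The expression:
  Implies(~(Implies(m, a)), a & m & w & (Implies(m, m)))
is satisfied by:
  {a: True, m: False}
  {m: False, a: False}
  {m: True, a: True}


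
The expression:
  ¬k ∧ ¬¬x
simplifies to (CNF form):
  x ∧ ¬k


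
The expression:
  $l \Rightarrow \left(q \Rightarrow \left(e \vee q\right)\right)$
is always true.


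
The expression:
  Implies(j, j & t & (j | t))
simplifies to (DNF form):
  t | ~j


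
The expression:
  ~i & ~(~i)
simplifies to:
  False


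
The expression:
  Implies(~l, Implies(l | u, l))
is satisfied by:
  {l: True, u: False}
  {u: False, l: False}
  {u: True, l: True}


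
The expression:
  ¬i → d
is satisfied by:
  {i: True, d: True}
  {i: True, d: False}
  {d: True, i: False}


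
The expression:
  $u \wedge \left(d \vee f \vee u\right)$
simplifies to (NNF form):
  $u$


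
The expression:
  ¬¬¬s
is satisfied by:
  {s: False}


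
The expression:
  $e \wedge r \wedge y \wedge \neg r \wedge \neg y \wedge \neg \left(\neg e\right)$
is never true.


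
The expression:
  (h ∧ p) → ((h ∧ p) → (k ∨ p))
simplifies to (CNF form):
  True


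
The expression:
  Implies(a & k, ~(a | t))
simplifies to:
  ~a | ~k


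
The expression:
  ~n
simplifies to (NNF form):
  ~n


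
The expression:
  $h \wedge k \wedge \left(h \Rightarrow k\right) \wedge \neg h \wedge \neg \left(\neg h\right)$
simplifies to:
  $\text{False}$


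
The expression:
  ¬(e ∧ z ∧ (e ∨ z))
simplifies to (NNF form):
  ¬e ∨ ¬z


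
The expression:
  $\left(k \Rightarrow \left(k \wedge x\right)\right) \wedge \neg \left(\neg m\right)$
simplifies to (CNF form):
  $m \wedge \left(x \vee \neg k\right)$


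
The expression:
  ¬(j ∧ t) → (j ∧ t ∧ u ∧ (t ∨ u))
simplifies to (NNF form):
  j ∧ t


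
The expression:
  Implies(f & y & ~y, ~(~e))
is always true.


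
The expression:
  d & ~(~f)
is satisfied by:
  {d: True, f: True}


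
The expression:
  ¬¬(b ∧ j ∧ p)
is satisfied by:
  {p: True, j: True, b: True}


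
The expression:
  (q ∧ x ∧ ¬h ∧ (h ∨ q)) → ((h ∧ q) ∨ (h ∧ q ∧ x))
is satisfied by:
  {h: True, q: False, x: False}
  {h: False, q: False, x: False}
  {x: True, h: True, q: False}
  {x: True, h: False, q: False}
  {q: True, h: True, x: False}
  {q: True, h: False, x: False}
  {q: True, x: True, h: True}


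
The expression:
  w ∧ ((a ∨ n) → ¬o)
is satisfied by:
  {w: True, n: False, o: False, a: False}
  {a: True, w: True, n: False, o: False}
  {w: True, n: True, a: False, o: False}
  {a: True, w: True, n: True, o: False}
  {o: True, w: True, a: False, n: False}


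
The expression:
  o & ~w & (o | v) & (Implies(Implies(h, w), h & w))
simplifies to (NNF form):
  h & o & ~w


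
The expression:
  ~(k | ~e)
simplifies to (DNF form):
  e & ~k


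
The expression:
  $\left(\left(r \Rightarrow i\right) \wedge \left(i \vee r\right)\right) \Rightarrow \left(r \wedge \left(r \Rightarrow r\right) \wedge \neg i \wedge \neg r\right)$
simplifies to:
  $\neg i$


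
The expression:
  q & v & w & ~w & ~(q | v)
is never true.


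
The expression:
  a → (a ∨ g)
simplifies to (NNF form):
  True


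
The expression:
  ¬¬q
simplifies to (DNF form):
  q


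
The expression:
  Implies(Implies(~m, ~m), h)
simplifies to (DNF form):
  h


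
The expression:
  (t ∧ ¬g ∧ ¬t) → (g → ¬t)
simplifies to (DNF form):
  True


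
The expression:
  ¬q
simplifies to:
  ¬q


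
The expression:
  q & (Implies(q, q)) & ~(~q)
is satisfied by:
  {q: True}


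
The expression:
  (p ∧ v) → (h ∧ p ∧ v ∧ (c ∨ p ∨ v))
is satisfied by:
  {h: True, p: False, v: False}
  {p: False, v: False, h: False}
  {h: True, v: True, p: False}
  {v: True, p: False, h: False}
  {h: True, p: True, v: False}
  {p: True, h: False, v: False}
  {h: True, v: True, p: True}


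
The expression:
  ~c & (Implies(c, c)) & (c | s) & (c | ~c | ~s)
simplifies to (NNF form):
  s & ~c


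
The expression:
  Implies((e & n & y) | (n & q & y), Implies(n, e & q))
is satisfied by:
  {e: False, n: False, y: False, q: False}
  {q: True, e: False, n: False, y: False}
  {e: True, q: False, n: False, y: False}
  {q: True, e: True, n: False, y: False}
  {y: True, q: False, e: False, n: False}
  {q: True, y: True, e: False, n: False}
  {y: True, e: True, q: False, n: False}
  {q: True, y: True, e: True, n: False}
  {n: True, y: False, e: False, q: False}
  {n: True, q: True, y: False, e: False}
  {n: True, e: True, y: False, q: False}
  {q: True, n: True, e: True, y: False}
  {n: True, y: True, q: False, e: False}
  {q: True, n: True, y: True, e: True}


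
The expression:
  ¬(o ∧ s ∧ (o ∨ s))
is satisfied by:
  {s: False, o: False}
  {o: True, s: False}
  {s: True, o: False}


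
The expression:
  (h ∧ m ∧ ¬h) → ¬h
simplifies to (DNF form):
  True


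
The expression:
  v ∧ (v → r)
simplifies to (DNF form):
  r ∧ v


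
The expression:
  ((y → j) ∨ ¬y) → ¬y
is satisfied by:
  {y: False, j: False}
  {j: True, y: False}
  {y: True, j: False}


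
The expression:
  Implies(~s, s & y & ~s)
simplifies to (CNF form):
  s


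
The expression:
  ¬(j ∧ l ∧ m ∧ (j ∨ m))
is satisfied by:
  {l: False, m: False, j: False}
  {j: True, l: False, m: False}
  {m: True, l: False, j: False}
  {j: True, m: True, l: False}
  {l: True, j: False, m: False}
  {j: True, l: True, m: False}
  {m: True, l: True, j: False}


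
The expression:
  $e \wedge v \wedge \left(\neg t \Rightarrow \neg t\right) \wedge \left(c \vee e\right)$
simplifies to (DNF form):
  $e \wedge v$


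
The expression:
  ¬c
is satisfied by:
  {c: False}


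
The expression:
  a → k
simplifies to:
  k ∨ ¬a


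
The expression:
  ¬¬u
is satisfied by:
  {u: True}


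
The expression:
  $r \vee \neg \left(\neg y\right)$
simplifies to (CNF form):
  $r \vee y$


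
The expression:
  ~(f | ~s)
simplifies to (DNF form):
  s & ~f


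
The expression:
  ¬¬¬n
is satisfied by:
  {n: False}


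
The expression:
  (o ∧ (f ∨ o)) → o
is always true.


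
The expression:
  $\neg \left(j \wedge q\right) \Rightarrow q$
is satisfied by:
  {q: True}


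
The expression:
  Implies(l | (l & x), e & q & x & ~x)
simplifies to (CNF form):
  ~l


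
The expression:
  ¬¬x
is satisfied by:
  {x: True}


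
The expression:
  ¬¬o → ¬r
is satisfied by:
  {o: False, r: False}
  {r: True, o: False}
  {o: True, r: False}


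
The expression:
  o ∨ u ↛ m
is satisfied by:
  {o: True, u: True, m: False}
  {o: True, m: False, u: False}
  {o: True, u: True, m: True}
  {o: True, m: True, u: False}
  {u: True, m: False, o: False}


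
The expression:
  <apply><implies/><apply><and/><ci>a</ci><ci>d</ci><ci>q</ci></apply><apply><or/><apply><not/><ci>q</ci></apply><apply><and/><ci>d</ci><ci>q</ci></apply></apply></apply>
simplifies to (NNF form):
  <true/>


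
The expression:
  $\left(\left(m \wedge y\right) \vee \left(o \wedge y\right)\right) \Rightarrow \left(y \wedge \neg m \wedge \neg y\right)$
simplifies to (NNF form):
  $\left(\neg m \wedge \neg o\right) \vee \neg y$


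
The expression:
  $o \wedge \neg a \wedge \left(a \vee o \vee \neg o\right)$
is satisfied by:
  {o: True, a: False}


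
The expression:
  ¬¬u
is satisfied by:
  {u: True}


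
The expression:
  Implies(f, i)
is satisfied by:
  {i: True, f: False}
  {f: False, i: False}
  {f: True, i: True}


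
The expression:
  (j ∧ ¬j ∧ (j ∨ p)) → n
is always true.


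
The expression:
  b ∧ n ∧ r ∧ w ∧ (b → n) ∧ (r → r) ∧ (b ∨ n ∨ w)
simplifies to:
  b ∧ n ∧ r ∧ w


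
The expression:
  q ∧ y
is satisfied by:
  {y: True, q: True}


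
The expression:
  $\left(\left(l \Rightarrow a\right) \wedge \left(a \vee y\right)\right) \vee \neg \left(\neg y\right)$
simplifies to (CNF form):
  $a \vee y$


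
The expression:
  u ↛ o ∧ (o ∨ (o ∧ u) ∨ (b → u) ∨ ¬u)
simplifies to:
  u ∧ ¬o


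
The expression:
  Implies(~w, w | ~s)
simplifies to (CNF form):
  w | ~s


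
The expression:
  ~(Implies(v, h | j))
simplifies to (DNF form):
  v & ~h & ~j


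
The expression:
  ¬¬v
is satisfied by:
  {v: True}


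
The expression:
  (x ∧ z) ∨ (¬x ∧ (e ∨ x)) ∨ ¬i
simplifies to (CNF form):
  (e ∨ x ∨ ¬i) ∧ (e ∨ z ∨ ¬i) ∧ (x ∨ ¬i ∨ ¬x) ∧ (z ∨ ¬i ∨ ¬x)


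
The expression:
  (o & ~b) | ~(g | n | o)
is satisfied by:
  {o: True, b: False, g: False, n: False}
  {n: True, o: True, b: False, g: False}
  {o: True, g: True, b: False, n: False}
  {n: True, o: True, g: True, b: False}
  {n: False, b: False, g: False, o: False}
  {b: True, n: False, g: False, o: False}


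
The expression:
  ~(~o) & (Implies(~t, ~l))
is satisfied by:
  {t: True, o: True, l: False}
  {o: True, l: False, t: False}
  {t: True, l: True, o: True}


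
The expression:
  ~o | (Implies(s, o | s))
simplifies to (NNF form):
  True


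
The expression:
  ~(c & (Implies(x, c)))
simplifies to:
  ~c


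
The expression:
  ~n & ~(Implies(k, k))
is never true.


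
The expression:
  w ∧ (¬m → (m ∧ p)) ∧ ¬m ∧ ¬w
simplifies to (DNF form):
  False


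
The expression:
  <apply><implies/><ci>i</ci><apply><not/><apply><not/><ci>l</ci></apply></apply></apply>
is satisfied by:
  {l: True, i: False}
  {i: False, l: False}
  {i: True, l: True}


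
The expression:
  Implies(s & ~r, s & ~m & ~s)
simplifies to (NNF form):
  r | ~s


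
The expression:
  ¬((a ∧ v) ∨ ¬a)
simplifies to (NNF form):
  a ∧ ¬v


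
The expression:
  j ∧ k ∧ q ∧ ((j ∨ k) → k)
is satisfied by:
  {j: True, q: True, k: True}


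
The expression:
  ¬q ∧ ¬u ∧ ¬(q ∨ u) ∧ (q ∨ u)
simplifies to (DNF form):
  False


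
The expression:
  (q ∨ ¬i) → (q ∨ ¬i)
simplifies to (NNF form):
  True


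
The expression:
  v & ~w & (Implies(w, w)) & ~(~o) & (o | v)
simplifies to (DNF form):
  o & v & ~w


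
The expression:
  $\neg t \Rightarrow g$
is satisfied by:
  {t: True, g: True}
  {t: True, g: False}
  {g: True, t: False}


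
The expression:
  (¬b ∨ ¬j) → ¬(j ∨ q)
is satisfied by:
  {b: True, q: False, j: False}
  {q: False, j: False, b: False}
  {j: True, b: True, q: False}
  {j: True, q: True, b: True}


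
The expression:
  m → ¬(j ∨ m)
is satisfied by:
  {m: False}


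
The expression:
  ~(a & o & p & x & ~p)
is always true.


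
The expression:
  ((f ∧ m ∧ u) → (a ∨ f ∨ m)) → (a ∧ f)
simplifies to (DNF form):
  a ∧ f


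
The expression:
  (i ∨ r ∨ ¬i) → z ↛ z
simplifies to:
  False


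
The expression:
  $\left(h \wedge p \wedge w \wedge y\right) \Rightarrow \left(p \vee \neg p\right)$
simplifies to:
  $\text{True}$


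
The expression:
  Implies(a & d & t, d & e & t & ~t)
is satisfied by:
  {t: False, d: False, a: False}
  {a: True, t: False, d: False}
  {d: True, t: False, a: False}
  {a: True, d: True, t: False}
  {t: True, a: False, d: False}
  {a: True, t: True, d: False}
  {d: True, t: True, a: False}


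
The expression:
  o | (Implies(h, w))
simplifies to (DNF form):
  o | w | ~h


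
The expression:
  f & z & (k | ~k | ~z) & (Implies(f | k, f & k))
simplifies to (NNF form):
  f & k & z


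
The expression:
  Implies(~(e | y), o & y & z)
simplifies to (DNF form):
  e | y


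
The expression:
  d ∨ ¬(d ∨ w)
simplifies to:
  d ∨ ¬w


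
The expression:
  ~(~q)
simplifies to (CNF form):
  q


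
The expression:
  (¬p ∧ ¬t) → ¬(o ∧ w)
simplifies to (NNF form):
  p ∨ t ∨ ¬o ∨ ¬w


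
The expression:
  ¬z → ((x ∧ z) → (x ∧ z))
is always true.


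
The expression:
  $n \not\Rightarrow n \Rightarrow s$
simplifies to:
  $\text{True}$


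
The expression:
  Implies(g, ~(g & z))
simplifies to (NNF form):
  ~g | ~z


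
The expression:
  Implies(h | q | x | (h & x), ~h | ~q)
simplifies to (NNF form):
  ~h | ~q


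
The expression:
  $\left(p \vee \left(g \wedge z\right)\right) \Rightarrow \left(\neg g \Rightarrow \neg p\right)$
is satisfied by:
  {g: True, p: False}
  {p: False, g: False}
  {p: True, g: True}


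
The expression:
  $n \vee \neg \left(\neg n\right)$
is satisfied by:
  {n: True}


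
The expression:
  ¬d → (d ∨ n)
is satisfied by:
  {n: True, d: True}
  {n: True, d: False}
  {d: True, n: False}


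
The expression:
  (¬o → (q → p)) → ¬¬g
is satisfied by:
  {g: True, q: True, o: False, p: False}
  {g: True, o: False, q: False, p: False}
  {g: True, p: True, q: True, o: False}
  {g: True, p: True, o: False, q: False}
  {g: True, q: True, o: True, p: False}
  {g: True, o: True, q: False, p: False}
  {g: True, p: True, o: True, q: True}
  {g: True, p: True, o: True, q: False}
  {q: True, p: False, o: False, g: False}


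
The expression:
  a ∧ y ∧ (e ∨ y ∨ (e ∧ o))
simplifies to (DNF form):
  a ∧ y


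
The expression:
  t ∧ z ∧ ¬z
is never true.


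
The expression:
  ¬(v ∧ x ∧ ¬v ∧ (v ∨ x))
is always true.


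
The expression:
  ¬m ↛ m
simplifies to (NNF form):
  ¬m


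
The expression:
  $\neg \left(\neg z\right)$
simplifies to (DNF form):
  $z$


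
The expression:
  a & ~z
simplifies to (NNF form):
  a & ~z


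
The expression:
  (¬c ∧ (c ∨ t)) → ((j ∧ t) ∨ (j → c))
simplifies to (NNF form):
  True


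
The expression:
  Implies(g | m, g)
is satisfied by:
  {g: True, m: False}
  {m: False, g: False}
  {m: True, g: True}


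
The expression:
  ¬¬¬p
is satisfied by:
  {p: False}


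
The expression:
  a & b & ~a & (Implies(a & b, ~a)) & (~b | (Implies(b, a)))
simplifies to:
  False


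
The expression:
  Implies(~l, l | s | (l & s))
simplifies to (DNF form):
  l | s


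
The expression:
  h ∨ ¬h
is always true.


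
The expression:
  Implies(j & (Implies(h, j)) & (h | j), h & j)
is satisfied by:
  {h: True, j: False}
  {j: False, h: False}
  {j: True, h: True}


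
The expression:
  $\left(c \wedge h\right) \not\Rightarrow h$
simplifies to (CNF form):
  $\text{False}$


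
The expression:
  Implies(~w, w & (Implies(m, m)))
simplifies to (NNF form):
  w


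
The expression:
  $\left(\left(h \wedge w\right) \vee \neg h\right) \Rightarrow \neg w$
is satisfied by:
  {w: False}


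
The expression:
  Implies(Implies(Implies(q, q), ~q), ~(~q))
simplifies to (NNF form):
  q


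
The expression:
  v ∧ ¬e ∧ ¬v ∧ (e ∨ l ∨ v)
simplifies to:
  False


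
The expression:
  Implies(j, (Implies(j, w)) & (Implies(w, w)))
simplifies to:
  w | ~j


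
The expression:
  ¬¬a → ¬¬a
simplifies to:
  True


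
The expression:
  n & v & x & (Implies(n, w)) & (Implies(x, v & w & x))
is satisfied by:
  {w: True, x: True, n: True, v: True}


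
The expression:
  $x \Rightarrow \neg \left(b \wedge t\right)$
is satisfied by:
  {t: False, x: False, b: False}
  {b: True, t: False, x: False}
  {x: True, t: False, b: False}
  {b: True, x: True, t: False}
  {t: True, b: False, x: False}
  {b: True, t: True, x: False}
  {x: True, t: True, b: False}


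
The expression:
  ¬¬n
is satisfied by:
  {n: True}


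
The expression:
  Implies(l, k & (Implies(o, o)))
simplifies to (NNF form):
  k | ~l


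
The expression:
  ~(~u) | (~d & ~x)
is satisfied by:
  {u: True, d: False, x: False}
  {x: True, u: True, d: False}
  {u: True, d: True, x: False}
  {x: True, u: True, d: True}
  {x: False, d: False, u: False}


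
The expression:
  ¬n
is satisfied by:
  {n: False}


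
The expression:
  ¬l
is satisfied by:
  {l: False}


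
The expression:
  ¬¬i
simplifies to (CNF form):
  i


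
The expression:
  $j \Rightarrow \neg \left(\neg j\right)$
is always true.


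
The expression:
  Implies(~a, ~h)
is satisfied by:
  {a: True, h: False}
  {h: False, a: False}
  {h: True, a: True}


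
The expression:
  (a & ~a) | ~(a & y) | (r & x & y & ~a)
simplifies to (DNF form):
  ~a | ~y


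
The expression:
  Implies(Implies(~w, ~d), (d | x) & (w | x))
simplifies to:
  d | x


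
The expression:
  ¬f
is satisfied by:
  {f: False}


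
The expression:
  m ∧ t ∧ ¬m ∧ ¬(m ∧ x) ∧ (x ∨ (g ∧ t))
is never true.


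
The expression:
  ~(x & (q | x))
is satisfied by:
  {x: False}


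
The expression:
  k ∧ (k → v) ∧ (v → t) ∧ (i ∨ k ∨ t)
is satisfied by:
  {t: True, k: True, v: True}


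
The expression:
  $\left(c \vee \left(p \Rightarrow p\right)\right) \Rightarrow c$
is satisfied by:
  {c: True}


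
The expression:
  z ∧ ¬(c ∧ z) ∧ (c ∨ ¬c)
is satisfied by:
  {z: True, c: False}


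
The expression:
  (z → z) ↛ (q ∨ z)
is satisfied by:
  {q: False, z: False}


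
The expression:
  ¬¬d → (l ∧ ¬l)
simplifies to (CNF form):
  ¬d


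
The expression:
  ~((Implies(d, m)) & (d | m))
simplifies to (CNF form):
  ~m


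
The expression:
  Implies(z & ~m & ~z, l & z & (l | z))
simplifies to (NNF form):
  True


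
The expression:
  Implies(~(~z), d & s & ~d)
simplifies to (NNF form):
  ~z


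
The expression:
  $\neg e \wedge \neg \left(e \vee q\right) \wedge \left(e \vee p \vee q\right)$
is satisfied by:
  {p: True, q: False, e: False}


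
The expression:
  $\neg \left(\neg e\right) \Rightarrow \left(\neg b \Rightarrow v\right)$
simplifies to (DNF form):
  $b \vee v \vee \neg e$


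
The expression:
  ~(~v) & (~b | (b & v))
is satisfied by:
  {v: True}


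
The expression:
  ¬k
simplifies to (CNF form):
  ¬k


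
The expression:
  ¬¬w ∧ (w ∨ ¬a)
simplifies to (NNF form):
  w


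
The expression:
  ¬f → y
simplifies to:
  f ∨ y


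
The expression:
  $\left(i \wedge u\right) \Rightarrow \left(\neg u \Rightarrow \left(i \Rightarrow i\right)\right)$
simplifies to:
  $\text{True}$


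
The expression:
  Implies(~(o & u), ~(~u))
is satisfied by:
  {u: True}


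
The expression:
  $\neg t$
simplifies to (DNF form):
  $\neg t$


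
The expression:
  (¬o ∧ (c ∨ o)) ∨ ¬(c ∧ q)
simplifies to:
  ¬c ∨ ¬o ∨ ¬q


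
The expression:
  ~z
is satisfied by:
  {z: False}


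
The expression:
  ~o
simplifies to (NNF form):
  ~o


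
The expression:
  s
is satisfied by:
  {s: True}


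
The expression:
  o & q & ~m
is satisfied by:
  {o: True, q: True, m: False}


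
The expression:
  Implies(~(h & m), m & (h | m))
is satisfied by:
  {m: True}


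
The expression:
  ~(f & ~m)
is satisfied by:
  {m: True, f: False}
  {f: False, m: False}
  {f: True, m: True}


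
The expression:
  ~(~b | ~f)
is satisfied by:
  {b: True, f: True}


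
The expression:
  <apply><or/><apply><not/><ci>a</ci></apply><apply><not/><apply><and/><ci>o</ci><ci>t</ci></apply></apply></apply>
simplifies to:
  <apply><or/><apply><not/><ci>a</ci></apply><apply><not/><ci>o</ci></apply><apply><not/><ci>t</ci></apply></apply>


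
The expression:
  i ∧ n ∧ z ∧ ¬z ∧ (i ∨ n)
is never true.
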